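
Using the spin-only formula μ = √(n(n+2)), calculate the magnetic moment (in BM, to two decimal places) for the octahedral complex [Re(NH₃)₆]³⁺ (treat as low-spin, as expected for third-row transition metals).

NH₃ is neutral, so the +3 overall charge sits on Re: oxidation state +3.
Re sits in group 7; removing 3 electrons leaves Re³⁺ with 7 − 3 = 4 d electrons.
Configuration: t₂g⁴ eg⁰ → 2 unpaired electrons.
μ(spin-only) = √[2(2+2)] = √8 ≈ 2.83 BM.

2.83 BM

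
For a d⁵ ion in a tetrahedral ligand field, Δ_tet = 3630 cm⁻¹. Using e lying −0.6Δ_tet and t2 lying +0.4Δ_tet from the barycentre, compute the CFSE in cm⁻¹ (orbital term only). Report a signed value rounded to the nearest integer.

0

With tetrahedral geometry the complex is necessarily high-spin.
Electron filling gives e^2 t2^3.
The orbital stabilization is 0.0Δ_tet = 0.0 × 3630 = 0 cm⁻¹.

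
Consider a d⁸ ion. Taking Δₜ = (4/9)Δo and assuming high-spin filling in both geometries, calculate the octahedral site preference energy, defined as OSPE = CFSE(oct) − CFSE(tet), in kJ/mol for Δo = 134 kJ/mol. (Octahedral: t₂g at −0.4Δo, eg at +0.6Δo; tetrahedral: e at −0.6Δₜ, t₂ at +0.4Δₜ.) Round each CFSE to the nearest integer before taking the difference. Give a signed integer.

-113

In an octahedral site d⁸ (HS) is t₂g⁶ eg², giving CFSE(oct) = -1.2Δo = -161 kJ/mol.
Tetrahedral e⁴ t₂⁴ gives -0.8Δₜ = -0.8 × (4/9) × 134 = -48 kJ/mol.
OSPE = -161 − (-48) = -113 kJ/mol.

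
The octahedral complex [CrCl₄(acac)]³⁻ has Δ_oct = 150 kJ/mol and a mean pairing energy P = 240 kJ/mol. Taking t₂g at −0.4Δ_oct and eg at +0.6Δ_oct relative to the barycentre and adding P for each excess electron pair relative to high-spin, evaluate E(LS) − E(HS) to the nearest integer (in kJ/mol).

90

Ligand charges: 4×(-1) from Cl⁻ and 1×(-1) from acac⁻ sum to -5; with overall charge -3, Cr is +2.
Cr²⁺: group 6, so d-count = 6 − 2 = 4.
High-spin: t₂g³ eg¹, CFSE = -0.6Δ_oct = -90 kJ/mol.
Low-spin: t₂g⁴ eg⁰, orbital CFSE = -1.6Δ_oct = -240 kJ/mol; plus 1 excess pair × P = +240 kJ/mol; total 0 kJ/mol.
Thus E(LS) − E(HS) = 90 kJ/mol.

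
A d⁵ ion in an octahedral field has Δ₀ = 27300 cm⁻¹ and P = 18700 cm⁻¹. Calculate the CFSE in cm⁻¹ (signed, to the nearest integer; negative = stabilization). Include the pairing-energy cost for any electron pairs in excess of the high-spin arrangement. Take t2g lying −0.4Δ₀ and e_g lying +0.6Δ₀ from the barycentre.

-17200

Since Δ₀ = 27300 cm⁻¹ > P = 18700 cm⁻¹, the complex adopts the low-spin configuration.
That gives t2g^5 e_g^0.
Orbital CFSE = -2.0Δ₀ = -2.0 × 27300 = -54600 cm⁻¹.
Excess pairs vs high-spin: 2 − 0 = 2; pairing cost = +37400 cm⁻¹.
Net CFSE = -54600 + 37400 = -17200 cm⁻¹.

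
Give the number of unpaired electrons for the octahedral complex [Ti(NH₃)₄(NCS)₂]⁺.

1

Ligand charges: 4×(+0) from NH₃ and 2×(-1) from NCS⁻ sum to -2; with overall charge +1, Ti is +3.
Ti sits in group 4; removing 3 electrons leaves Ti³⁺ with 4 − 3 = 1 d electrons.
Configuration: t₂g¹ eg⁰, giving 1 unpaired electron.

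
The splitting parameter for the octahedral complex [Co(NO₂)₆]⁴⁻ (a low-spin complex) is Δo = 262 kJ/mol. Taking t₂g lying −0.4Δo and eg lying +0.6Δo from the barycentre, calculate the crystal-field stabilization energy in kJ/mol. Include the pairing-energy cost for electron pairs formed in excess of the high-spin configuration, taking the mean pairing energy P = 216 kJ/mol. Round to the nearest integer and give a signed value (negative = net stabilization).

-256

Each NO₂⁻ contributes -1; 6 × (-1) = -6. With overall charge -4, Co is in the +2 oxidation state.
Co sits in group 9; removing 2 electrons leaves Co²⁺ with 9 − 2 = 7 d electrons.
Configuration: t₂g⁶ eg¹.
The orbital stabilization is -1.8Δo = -1.8 × 262 = -472 kJ/mol.
Relative to high-spin t₂g⁵ eg² (2 paired), the low-spin configuration has 1 additional pair, contributing +1 × 216 = +216 kJ/mol.
Net CFSE = -472 + 216 = -256 kJ/mol.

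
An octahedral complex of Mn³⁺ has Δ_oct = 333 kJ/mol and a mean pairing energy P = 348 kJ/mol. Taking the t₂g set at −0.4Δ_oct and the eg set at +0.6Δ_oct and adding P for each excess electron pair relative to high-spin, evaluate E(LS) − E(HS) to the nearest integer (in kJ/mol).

Mn sits in group 7; removing 3 electrons leaves Mn³⁺ with 7 − 3 = 4 d electrons.
In the high-spin limit (t₂g³ eg¹) the orbital term is -0.6Δ_oct = -200 kJ/mol, with no excess pairing.
For low-spin the configuration is t₂g⁴ eg⁰: orbital energy -1.6 × 333 = -533 kJ/mol, and 1 additional pair relative to high-spin adds 348 kJ/mol, giving -185 kJ/mol.
Thus E(LS) − E(HS) = 15 kJ/mol.

15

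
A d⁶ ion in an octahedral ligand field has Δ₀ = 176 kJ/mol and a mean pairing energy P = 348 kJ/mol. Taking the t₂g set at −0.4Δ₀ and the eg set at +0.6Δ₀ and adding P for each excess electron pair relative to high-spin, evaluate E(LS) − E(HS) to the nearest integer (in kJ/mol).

High-spin d⁶ fills as t₂g⁴ eg² with CFSE 4(−0.4) + 2(+0.6) = -0.4Δ₀ = -70 kJ/mol.
Low-spin t₂g⁶ eg⁰ gives -2.4Δ₀ = -422 kJ/mol, but forming 2 extra pairs costs 2P = 696 kJ/mol, so E(LS) = -422 + 696 = 274 kJ/mol.
E(LS) − E(HS) = 274 − (-70) = 344 kJ/mol.

344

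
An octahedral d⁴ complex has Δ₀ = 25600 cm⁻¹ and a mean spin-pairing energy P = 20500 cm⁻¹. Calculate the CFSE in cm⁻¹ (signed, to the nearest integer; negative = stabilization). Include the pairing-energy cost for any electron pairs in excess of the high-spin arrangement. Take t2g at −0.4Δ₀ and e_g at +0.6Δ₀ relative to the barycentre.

-20460

Here Δ₀ > P (25600 > 20500), so the low-spin state is favoured.
Configuration: t2g^4 e_g^0.
Orbital CFSE = -1.6Δ₀ = -1.6 × 25600 = -40960 cm⁻¹.
Excess pairs vs high-spin: 1 − 0 = 1; pairing cost = +20500 cm⁻¹.
Net CFSE = -40960 + 20500 = -20460 cm⁻¹.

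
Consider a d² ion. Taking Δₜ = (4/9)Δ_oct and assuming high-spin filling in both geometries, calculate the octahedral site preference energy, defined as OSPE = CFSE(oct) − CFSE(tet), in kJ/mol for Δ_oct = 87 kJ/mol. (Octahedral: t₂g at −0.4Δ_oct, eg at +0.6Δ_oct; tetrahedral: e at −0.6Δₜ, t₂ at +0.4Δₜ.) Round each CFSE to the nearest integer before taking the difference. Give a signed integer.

-24

In an octahedral site d² (HS) is t₂g² eg⁰, giving CFSE(oct) = -0.8Δ_oct = -70 kJ/mol.
Tetrahedral e² t₂⁰ gives -1.2Δₜ = -1.2 × (4/9) × 87 = -46 kJ/mol.
OSPE = -70 − (-46) = -24 kJ/mol.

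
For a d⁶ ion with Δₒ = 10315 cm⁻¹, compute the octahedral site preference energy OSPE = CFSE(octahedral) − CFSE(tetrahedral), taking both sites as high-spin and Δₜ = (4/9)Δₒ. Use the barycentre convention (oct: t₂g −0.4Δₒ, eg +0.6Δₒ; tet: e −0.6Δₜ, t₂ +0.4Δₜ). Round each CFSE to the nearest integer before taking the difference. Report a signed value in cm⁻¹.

-1375

Octahedral high-spin t2g^4 e_g^2: CFSE = -0.4 × 10315 = -4126 cm⁻¹.
Tetrahedral e^3 t2^3 gives -0.6Δₜ = -0.6 × (4/9) × 10315 = -2751 cm⁻¹.
OSPE = CFSE(oct) − CFSE(tet) = -4126 − (-2751) = -1375 cm⁻¹.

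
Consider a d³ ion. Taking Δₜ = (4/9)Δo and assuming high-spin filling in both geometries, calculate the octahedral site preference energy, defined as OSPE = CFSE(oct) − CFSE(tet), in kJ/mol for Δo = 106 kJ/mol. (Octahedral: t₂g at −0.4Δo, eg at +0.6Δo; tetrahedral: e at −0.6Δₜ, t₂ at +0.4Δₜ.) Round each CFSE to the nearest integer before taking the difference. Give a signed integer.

In an octahedral site d³ (HS) is t₂g³ eg⁰, giving CFSE(oct) = -1.2Δo = -127 kJ/mol.
Tetrahedral: e² t₂¹, CFSE = 2(−0.6) + 1(+0.4) = -0.8Δₜ = -0.8 × (4/9) × 106 = -38 kJ/mol.
Subtracting, OSPE = -127 − (-38) = -89 kJ/mol.

-89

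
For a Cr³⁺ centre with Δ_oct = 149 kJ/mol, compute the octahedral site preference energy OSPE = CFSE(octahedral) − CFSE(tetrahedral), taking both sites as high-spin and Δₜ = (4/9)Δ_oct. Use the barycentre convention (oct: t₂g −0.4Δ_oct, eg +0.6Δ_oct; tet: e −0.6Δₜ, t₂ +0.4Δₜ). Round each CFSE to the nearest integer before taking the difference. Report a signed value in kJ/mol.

Cr sits in group 6; removing 3 electrons leaves Cr³⁺ with 6 − 3 = 3 d electrons.
In an octahedral site d³ (HS) is t2g^3 e_g^0, giving CFSE(oct) = -1.2Δ_oct = -179 kJ/mol.
In a tetrahedral site the filling is e^2 t2^1: CFSE(tet) = -0.8Δₜ = -0.8 × (4/9)(149) = -53 kJ/mol.
Subtracting, OSPE = -179 − (-53) = -126 kJ/mol.

-126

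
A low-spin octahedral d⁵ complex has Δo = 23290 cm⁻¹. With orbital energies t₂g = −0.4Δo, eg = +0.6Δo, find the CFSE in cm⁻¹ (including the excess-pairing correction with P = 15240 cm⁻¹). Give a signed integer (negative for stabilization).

-16100

Configuration: t₂g⁵ eg⁰.
Orbital CFSE = 5(-0.4) + 0(0.6) = -2.0Δo = -2.0 × 23290 = -46580 cm⁻¹.
High-spin d⁵ would be t₂g³ eg² with 0 pairs; low-spin has 2, so 2 excess pairs cost +2P = +30480 cm⁻¹.
Overall CFSE = -46580 + 30480 = -16100 cm⁻¹.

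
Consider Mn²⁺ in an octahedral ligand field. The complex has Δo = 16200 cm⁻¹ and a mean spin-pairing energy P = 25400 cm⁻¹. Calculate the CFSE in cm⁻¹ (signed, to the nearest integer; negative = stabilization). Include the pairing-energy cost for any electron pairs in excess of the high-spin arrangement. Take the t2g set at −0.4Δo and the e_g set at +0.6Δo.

Mn is in group 7, so Mn²⁺ is d⁵ (7 − 2 = 5).
Δo < P, so pairing is avoided: the ground state is high-spin.
That gives t2g^3 e_g^2.
Orbital CFSE = 0.0Δo = 0.0 × 16200 = 0 cm⁻¹.
High-spin has no excess pairs, so no pairing correction applies.

0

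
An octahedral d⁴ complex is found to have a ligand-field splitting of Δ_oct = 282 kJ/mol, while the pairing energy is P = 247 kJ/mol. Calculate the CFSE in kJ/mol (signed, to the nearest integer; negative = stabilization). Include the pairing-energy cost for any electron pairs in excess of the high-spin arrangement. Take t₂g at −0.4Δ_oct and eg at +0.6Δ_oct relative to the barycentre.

Since Δ_oct = 282 kJ/mol > P = 247 kJ/mol, the complex adopts the low-spin configuration.
Filling d⁴ accordingly: t₂g⁴ eg⁰.
Orbital CFSE = -1.6Δ_oct = -1.6 × 282 = -451 kJ/mol.
Excess pairs vs high-spin: 1 − 0 = 1; pairing cost = +247 kJ/mol.
Net CFSE = -451 + 247 = -204 kJ/mol.

-204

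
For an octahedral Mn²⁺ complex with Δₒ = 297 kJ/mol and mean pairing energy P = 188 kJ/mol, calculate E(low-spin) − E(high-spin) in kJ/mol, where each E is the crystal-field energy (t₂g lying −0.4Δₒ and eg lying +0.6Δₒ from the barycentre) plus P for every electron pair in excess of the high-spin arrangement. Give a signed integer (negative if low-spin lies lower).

Mn²⁺: group 7, so d-count = 7 − 2 = 5.
High-spin: t₂g³ eg², CFSE = 0.0Δₒ = 0 kJ/mol.
Low-spin: t₂g⁵ eg⁰, orbital CFSE = -2.0Δₒ = -594 kJ/mol; plus 2 excess pairs × P = +376 kJ/mol; total -218 kJ/mol.
The difference is -218 − (0) = -218 kJ/mol, so low-spin lies lower.

-218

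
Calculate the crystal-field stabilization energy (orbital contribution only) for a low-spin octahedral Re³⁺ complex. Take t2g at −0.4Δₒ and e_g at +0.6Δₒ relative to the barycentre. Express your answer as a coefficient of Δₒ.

-1.6 Δₒ

Re³⁺: group 7, so d-count = 7 − 3 = 4.
Configuration: t2g^4 e_g^0.
CFSE = 4(-0.4Δₒ) + 0(0.6Δₒ) = -1.6Δₒ + 0.0Δₒ = -1.6Δₒ.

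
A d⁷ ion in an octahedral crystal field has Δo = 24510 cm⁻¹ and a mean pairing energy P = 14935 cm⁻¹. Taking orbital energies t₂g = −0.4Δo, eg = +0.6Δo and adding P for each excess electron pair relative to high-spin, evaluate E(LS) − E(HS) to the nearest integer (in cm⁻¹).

-9575

High-spin: t₂g⁵ eg², CFSE = -0.8Δo = -19608 cm⁻¹.
Low-spin: t₂g⁶ eg¹, orbital CFSE = -1.8Δo = -44118 cm⁻¹; plus 1 excess pair × P = +14935 cm⁻¹; total -29183 cm⁻¹.
Thus E(LS) − E(HS) = -9575 cm⁻¹.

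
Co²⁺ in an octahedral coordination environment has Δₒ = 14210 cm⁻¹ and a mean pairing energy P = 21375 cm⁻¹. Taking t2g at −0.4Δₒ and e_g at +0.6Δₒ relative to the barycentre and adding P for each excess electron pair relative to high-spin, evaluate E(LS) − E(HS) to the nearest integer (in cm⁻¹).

7165

Co²⁺: group 9, so d-count = 9 − 2 = 7.
In the high-spin limit (t2g^5 e_g^2) the orbital term is -0.8Δₒ = -11368 cm⁻¹, with no excess pairing.
Low-spin: t2g^6 e_g^1, orbital CFSE = -1.8Δₒ = -25578 cm⁻¹; plus 1 excess pair × P = +21375 cm⁻¹; total -4203 cm⁻¹.
The difference is -4203 − (-11368) = 7165 cm⁻¹, so high-spin lies lower.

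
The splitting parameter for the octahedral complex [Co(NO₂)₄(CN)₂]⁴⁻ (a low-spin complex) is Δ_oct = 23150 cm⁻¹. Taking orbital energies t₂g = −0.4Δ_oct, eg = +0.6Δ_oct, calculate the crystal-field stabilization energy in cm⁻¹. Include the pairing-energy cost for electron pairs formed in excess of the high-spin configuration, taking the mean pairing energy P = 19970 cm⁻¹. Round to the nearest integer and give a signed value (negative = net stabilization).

Ligand charges: 4×(-1) from NO₂⁻ and 2×(-1) from CN⁻ sum to -6; with overall charge -4, Co is +2.
Co is in group 9, so Co²⁺ is d⁷ (9 − 2 = 7).
Configuration: t₂g⁶ eg¹.
The orbital stabilization is -1.8Δ_oct = -1.8 × 23150 = -41670 cm⁻¹.
Relative to high-spin t₂g⁵ eg² (2 paired), the low-spin configuration has 1 additional pair, contributing +1 × 19970 = +19970 cm⁻¹.
Net CFSE = -41670 + 19970 = -21700 cm⁻¹.

-21700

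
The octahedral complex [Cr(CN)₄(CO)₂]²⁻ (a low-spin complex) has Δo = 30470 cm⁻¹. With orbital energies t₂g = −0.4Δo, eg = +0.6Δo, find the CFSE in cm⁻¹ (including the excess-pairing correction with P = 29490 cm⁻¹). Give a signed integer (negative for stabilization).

Ligand charges: 4×(-1) from CN⁻ and 2×(+0) from CO sum to -4; with overall charge -2, Cr is +2.
Cr is in group 6, so Cr²⁺ is d⁴ (6 − 2 = 4).
Configuration: t₂g⁴ eg⁰.
Orbital CFSE = 4(-0.4) + 0(0.6) = -1.6Δo = -1.6 × 30470 = -48752 cm⁻¹.
Relative to high-spin t₂g³ eg¹ (0 paired), the low-spin configuration has 1 additional pair, contributing +1 × 29490 = +29490 cm⁻¹.
Combining: -48752 + 29490 = -19262 cm⁻¹.

-19262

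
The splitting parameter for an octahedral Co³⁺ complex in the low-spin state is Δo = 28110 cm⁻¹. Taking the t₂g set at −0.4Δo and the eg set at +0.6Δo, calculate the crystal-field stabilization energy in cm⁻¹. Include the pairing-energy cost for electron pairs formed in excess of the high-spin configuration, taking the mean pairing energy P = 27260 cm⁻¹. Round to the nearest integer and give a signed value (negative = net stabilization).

Co sits in group 9; removing 3 electrons leaves Co³⁺ with 9 − 3 = 6 d electrons.
The d⁶ electrons fill as t₂g⁶ eg⁰.
CFSE(orbital) = 6×(-0.4Δo) + 0×(0.6Δo) = -2.4Δo; with Δo = 28110 cm⁻¹ that is -67464 cm⁻¹.
Relative to high-spin t₂g⁴ eg² (1 paired), the low-spin configuration has 2 additional pairs, contributing +2 × 27260 = +54520 cm⁻¹.
Net CFSE = -67464 + 54520 = -12944 cm⁻¹.

-12944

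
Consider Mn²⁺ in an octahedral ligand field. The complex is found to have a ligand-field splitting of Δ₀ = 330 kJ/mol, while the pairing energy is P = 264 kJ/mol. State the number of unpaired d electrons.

Mn sits in group 7; removing 2 electrons leaves Mn²⁺ with 7 − 2 = 5 d electrons.
Since Δ₀ = 330 kJ/mol > P = 264 kJ/mol, the complex adopts the low-spin configuration.
Filling d⁵ accordingly: t2g^5 e_g^0.
Unpaired electrons: 1.

1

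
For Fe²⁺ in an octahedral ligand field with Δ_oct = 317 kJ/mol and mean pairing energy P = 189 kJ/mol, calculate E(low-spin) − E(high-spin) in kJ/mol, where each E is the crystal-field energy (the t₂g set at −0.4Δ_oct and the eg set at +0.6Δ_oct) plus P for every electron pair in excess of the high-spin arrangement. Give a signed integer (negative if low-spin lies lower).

Group 8 minus oxidation state +2 gives a d⁶ configuration for Fe²⁺.
In the high-spin limit (t₂g⁴ eg²) the orbital term is -0.4Δ_oct = -127 kJ/mol, with no excess pairing.
Low-spin: t₂g⁶ eg⁰, orbital CFSE = -2.4Δ_oct = -761 kJ/mol; plus 2 excess pairs × P = +378 kJ/mol; total -383 kJ/mol.
E(LS) − E(HS) = -383 − (-127) = -256 kJ/mol.

-256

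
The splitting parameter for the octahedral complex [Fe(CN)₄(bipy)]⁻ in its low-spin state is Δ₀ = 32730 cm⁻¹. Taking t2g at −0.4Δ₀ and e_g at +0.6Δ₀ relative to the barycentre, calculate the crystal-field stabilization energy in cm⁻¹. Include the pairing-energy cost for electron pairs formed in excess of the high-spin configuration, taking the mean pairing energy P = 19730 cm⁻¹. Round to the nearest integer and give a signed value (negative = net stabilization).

Ligand charges: 4×(-1) from CN⁻ and 1×(+0) from bipy sum to -4; with overall charge -1, Fe is +3.
Group 8 minus oxidation state +3 gives a d⁵ configuration for Fe³⁺.
The d⁵ electrons fill as t2g^5 e_g^0.
The orbital stabilization is -2.0Δ₀ = -2.0 × 32730 = -65460 cm⁻¹.
Pairing penalty: 2 pairs vs 0 in the high-spin reference → 2 extra × P = 39460 cm⁻¹.
Combining: -65460 + 39460 = -26000 cm⁻¹.

-26000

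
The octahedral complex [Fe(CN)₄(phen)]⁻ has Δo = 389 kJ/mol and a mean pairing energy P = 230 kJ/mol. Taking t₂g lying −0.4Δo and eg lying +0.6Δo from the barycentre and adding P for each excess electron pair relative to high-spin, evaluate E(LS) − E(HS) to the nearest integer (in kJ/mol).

-318

Ligand charges: 4×(-1) from CN⁻ and 1×(+0) from phen sum to -4; with overall charge -1, Fe is +3.
Group 8 minus oxidation state +3 gives a d⁵ configuration for Fe³⁺.
High-spin d⁵ fills as t₂g³ eg² with CFSE 3(−0.4) + 2(+0.6) = 0.0Δo = 0 kJ/mol.
For low-spin the configuration is t₂g⁵ eg⁰: orbital energy -2.0 × 389 = -778 kJ/mol, and 2 additional pairs relative to high-spin add 460 kJ/mol, giving -318 kJ/mol.
The difference is -318 − (0) = -318 kJ/mol, so low-spin lies lower.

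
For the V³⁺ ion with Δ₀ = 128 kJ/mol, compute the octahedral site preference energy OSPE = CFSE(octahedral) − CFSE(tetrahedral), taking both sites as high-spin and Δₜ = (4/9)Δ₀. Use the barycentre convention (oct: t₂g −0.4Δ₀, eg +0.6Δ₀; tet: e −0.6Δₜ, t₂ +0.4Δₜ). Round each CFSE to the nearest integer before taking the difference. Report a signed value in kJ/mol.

-34

V³⁺: group 5, so d-count = 5 − 3 = 2.
Octahedral high-spin t₂g² eg⁰: CFSE = -0.8 × 128 = -102 kJ/mol.
In a tetrahedral site the filling is e² t₂⁰: CFSE(tet) = -1.2Δₜ = -1.2 × (4/9)(128) = -68 kJ/mol.
Subtracting, OSPE = -102 − (-68) = -34 kJ/mol.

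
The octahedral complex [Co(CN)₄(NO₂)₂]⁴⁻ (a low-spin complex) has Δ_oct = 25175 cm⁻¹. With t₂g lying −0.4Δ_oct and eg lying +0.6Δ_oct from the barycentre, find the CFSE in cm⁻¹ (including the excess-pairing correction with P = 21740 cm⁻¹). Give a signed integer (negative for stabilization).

Ligand charges: 4×(-1) from CN⁻ and 2×(-1) from NO₂⁻ sum to -6; with overall charge -4, Co is +2.
Co is in group 9, so Co²⁺ is d⁷ (9 − 2 = 7).
Configuration: t₂g⁶ eg¹.
CFSE(orbital) = 6×(-0.4Δ_oct) + 1×(0.6Δ_oct) = -1.8Δ_oct; with Δ_oct = 25175 cm⁻¹ that is -45315 cm⁻¹.
Pairing penalty: 3 pairs vs 2 in the high-spin reference → 1 extra × P = 21740 cm⁻¹.
Combining: -45315 + 21740 = -23575 cm⁻¹.

-23575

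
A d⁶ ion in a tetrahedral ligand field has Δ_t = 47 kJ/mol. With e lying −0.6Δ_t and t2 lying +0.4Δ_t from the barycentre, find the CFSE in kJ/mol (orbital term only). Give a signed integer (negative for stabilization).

Tetrahedral fields are weak (Δₜ ≈ 4/9 Δₒ), so electrons fill high-spin.
Electron filling gives e^3 t2^3.
The orbital stabilization is -0.6Δ_t = -0.6 × 47 = -28 kJ/mol.

-28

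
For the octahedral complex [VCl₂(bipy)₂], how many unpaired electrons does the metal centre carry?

3

Ligand charges: 2×(-1) from Cl⁻ and 2×(+0) from bipy sum to -2; with overall charge +0, V is +2.
V²⁺: group 5, so d-count = 5 − 2 = 3.
Configuration: t₂g³ eg⁰, giving 3 unpaired electrons.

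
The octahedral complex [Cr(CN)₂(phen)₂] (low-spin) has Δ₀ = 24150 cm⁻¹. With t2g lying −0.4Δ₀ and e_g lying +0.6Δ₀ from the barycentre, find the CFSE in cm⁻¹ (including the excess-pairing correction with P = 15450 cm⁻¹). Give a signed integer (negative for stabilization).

Ligand charges: 2×(-1) from CN⁻ and 2×(+0) from phen sum to -2; with overall charge +0, Cr is +2.
Cr sits in group 6; removing 2 electrons leaves Cr²⁺ with 6 − 2 = 4 d electrons.
Electron filling gives t2g^4 e_g^0.
CFSE(orbital) = 4×(-0.4Δ₀) + 0×(0.6Δ₀) = -1.6Δ₀; with Δ₀ = 24150 cm⁻¹ that is -38640 cm⁻¹.
Relative to high-spin t2g^3 e_g^1 (0 paired), the low-spin configuration has 1 additional pair, contributing +1 × 15450 = +15450 cm⁻¹.
Net CFSE = -38640 + 15450 = -23190 cm⁻¹.

-23190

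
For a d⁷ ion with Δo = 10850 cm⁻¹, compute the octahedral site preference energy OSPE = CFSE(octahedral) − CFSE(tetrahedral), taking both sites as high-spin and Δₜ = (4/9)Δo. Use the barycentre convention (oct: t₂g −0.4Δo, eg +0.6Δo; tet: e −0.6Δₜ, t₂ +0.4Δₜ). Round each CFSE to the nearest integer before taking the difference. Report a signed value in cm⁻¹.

Octahedral (high-spin): t2g^5 e_g^2, CFSE = 5(−0.4) + 2(+0.6) = -0.8Δo = -0.8 × 10850 = -8680 cm⁻¹.
Tetrahedral: e^4 t2^3, CFSE = 4(−0.6) + 3(+0.4) = -1.2Δₜ = -1.2 × (4/9) × 10850 = -5787 cm⁻¹.
Subtracting, OSPE = -8680 − (-5787) = -2893 cm⁻¹.

-2893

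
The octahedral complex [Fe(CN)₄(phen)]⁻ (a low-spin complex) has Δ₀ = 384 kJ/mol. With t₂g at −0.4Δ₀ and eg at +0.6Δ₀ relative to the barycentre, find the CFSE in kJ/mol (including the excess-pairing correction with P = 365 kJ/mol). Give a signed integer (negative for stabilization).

Ligand charges: 4×(-1) from CN⁻ and 1×(+0) from phen sum to -4; with overall charge -1, Fe is +3.
Fe³⁺: group 8, so d-count = 8 − 3 = 5.
The d⁵ electrons fill as t₂g⁵ eg⁰.
The orbital stabilization is -2.0Δ₀ = -2.0 × 384 = -768 kJ/mol.
Pairing penalty: 2 pairs vs 0 in the high-spin reference → 2 extra × P = 730 kJ/mol.
Overall CFSE = -768 + 730 = -38 kJ/mol.

-38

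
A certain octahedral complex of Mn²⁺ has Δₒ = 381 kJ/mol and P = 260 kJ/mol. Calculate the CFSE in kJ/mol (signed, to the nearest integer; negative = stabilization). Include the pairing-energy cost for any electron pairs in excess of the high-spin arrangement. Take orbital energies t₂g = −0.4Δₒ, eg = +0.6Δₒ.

-242

Group 7 minus oxidation state +2 gives a d⁵ configuration for Mn²⁺.
With Δₒ > P the complex is low-spin.
Filling d⁵ accordingly: t₂g⁵ eg⁰.
Orbital CFSE = -2.0Δₒ = -2.0 × 381 = -762 kJ/mol.
Excess pairs vs high-spin: 2 − 0 = 2; pairing cost = +520 kJ/mol.
Net CFSE = -762 + 520 = -242 kJ/mol.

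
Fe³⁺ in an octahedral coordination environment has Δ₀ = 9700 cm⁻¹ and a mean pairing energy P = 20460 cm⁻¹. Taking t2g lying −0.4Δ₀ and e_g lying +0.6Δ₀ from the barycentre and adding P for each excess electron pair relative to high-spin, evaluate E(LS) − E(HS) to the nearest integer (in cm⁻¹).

21520

Fe sits in group 8; removing 3 electrons leaves Fe³⁺ with 8 − 3 = 5 d electrons.
In the high-spin limit (t2g^3 e_g^2) the orbital term is 0.0Δ₀ = 0 cm⁻¹, with no excess pairing.
Low-spin t2g^5 e_g^0 gives -2.0Δ₀ = -19400 cm⁻¹, but forming 2 extra pairs costs 2P = 40920 cm⁻¹, so E(LS) = -19400 + 40920 = 21520 cm⁻¹.
Thus E(LS) − E(HS) = 21520 cm⁻¹.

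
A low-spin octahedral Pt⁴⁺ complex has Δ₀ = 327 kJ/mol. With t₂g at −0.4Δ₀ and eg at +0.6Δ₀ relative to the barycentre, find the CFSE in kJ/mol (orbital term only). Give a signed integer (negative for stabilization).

Pt⁴⁺: group 10, so d-count = 10 − 4 = 6.
The d⁶ electrons fill as t₂g⁶ eg⁰.
The orbital stabilization is -2.4Δ₀ = -2.4 × 327 = -785 kJ/mol.

-785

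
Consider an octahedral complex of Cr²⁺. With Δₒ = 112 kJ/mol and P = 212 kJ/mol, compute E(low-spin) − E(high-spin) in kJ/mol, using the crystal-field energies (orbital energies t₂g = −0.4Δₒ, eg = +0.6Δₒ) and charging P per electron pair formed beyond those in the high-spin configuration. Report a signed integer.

Cr²⁺: group 6, so d-count = 6 − 2 = 4.
High-spin d⁴ fills as t₂g³ eg¹ with CFSE 3(−0.4) + 1(+0.6) = -0.6Δₒ = -67 kJ/mol.
Low-spin: t₂g⁴ eg⁰, orbital CFSE = -1.6Δₒ = -179 kJ/mol; plus 1 excess pair × P = +212 kJ/mol; total 33 kJ/mol.
Thus E(LS) − E(HS) = 100 kJ/mol.

100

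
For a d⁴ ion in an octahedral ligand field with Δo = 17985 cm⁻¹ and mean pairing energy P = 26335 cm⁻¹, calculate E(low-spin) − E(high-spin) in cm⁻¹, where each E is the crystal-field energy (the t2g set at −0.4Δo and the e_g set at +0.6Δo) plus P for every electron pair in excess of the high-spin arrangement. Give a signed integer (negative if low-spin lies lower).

High-spin: t2g^3 e_g^1, CFSE = -0.6Δo = -10791 cm⁻¹.
Low-spin t2g^4 e_g^0 gives -1.6Δo = -28776 cm⁻¹, but forming 1 extra pair costs 1P = 26335 cm⁻¹, so E(LS) = -28776 + 26335 = -2441 cm⁻¹.
E(LS) − E(HS) = -2441 − (-10791) = 8350 cm⁻¹.

8350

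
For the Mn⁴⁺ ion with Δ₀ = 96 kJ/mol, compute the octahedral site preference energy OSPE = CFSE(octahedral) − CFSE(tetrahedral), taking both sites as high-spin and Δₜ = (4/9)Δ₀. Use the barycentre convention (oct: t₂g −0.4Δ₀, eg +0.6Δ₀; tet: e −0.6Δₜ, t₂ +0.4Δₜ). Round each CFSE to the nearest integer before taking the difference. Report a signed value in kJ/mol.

Mn sits in group 7; removing 4 electrons leaves Mn⁴⁺ with 7 − 4 = 3 d electrons.
Octahedral high-spin t₂g³ eg⁰: CFSE = -1.2 × 96 = -115 kJ/mol.
In a tetrahedral site the filling is e² t₂¹: CFSE(tet) = -0.8Δₜ = -0.8 × (4/9)(96) = -34 kJ/mol.
OSPE = CFSE(oct) − CFSE(tet) = -115 − (-34) = -81 kJ/mol.

-81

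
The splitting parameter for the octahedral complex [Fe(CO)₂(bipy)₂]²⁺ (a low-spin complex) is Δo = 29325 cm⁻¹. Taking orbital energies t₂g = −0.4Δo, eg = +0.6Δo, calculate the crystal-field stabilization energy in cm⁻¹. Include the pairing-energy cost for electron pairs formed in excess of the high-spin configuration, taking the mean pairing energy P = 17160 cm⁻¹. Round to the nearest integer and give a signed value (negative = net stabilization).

-36060

Ligand charges: 2×(+0) from CO and 2×(+0) from bipy sum to +0; with overall charge +2, Fe is +2.
Group 8 minus oxidation state +2 gives a d⁶ configuration for Fe²⁺.
Configuration: t₂g⁶ eg⁰.
The orbital stabilization is -2.4Δo = -2.4 × 29325 = -70380 cm⁻¹.
High-spin d⁶ would be t₂g⁴ eg² with 1 pair; low-spin has 3, so 2 excess pairs cost +2P = +34320 cm⁻¹.
Overall CFSE = -70380 + 34320 = -36060 cm⁻¹.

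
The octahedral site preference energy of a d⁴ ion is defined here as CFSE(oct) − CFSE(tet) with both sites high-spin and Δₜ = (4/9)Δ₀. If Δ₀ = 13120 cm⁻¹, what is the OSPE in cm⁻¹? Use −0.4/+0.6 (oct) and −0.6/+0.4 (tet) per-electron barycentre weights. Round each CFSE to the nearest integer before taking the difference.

In an octahedral site d⁴ (HS) is t2g^3 e_g^1, giving CFSE(oct) = -0.6Δ₀ = -7872 cm⁻¹.
Tetrahedral: e^2 t2^2, CFSE = 2(−0.6) + 2(+0.4) = -0.4Δₜ = -0.4 × (4/9) × 13120 = -2332 cm⁻¹.
OSPE = -7872 − (-2332) = -5540 cm⁻¹.

-5540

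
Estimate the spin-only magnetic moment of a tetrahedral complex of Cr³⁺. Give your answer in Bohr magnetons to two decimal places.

Cr is in group 6, so Cr³⁺ is d³ (6 − 3 = 3).
Tetrahedral splitting is small, so the complex is high-spin.
Configuration: e^2 t2^1 → 3 unpaired electrons.
μ(spin-only) = √[3(3+2)] = √15 ≈ 3.87 Bohr magnetons.

3.87 Bohr magnetons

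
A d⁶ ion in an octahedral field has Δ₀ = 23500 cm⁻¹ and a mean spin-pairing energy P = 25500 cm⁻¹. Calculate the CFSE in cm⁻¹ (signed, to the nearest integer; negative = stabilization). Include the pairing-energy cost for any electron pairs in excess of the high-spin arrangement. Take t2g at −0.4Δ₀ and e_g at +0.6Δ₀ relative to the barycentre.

-9400

Δ₀ < P, so pairing is avoided: the ground state is high-spin.
That gives t2g^4 e_g^2.
Orbital CFSE = -0.4Δ₀ = -0.4 × 23500 = -9400 cm⁻¹.
High-spin has no excess pairs, so no pairing correction applies.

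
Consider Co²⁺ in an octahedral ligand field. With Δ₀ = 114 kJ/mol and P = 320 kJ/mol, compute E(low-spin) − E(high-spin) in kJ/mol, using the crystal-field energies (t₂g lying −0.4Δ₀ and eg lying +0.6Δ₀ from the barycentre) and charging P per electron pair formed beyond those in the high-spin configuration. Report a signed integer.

Co²⁺: group 9, so d-count = 9 − 2 = 7.
High-spin d⁷ fills as t₂g⁵ eg² with CFSE 5(−0.4) + 2(+0.6) = -0.8Δ₀ = -91 kJ/mol.
For low-spin the configuration is t₂g⁶ eg¹: orbital energy -1.8 × 114 = -205 kJ/mol, and 1 additional pair relative to high-spin adds 320 kJ/mol, giving 115 kJ/mol.
E(LS) − E(HS) = 115 − (-91) = 206 kJ/mol.

206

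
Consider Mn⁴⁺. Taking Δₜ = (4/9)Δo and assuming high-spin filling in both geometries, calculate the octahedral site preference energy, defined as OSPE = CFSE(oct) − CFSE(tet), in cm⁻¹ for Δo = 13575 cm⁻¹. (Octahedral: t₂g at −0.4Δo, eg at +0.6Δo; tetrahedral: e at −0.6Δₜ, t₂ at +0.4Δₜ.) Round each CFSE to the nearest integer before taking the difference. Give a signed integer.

Mn⁴⁺: group 7, so d-count = 7 − 4 = 3.
Octahedral high-spin t2g^3 e_g^0: CFSE = -1.2 × 13575 = -16290 cm⁻¹.
Tetrahedral e^2 t2^1 gives -0.8Δₜ = -0.8 × (4/9) × 13575 = -4827 cm⁻¹.
Subtracting, OSPE = -16290 − (-4827) = -11463 cm⁻¹.

-11463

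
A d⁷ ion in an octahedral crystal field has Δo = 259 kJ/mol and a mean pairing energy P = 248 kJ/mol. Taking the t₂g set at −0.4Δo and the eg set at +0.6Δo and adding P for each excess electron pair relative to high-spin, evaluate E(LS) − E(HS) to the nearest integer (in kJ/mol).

High-spin d⁷ fills as t₂g⁵ eg² with CFSE 5(−0.4) + 2(+0.6) = -0.8Δo = -207 kJ/mol.
For low-spin the configuration is t₂g⁶ eg¹: orbital energy -1.8 × 259 = -466 kJ/mol, and 1 additional pair relative to high-spin adds 248 kJ/mol, giving -218 kJ/mol.
E(LS) − E(HS) = -218 − (-207) = -11 kJ/mol.

-11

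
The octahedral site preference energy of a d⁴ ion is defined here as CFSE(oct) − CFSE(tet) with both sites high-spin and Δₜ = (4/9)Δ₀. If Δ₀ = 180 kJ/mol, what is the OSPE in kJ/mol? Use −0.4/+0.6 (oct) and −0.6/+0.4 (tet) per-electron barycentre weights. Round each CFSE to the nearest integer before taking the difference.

-76

In an octahedral site d⁴ (HS) is t₂g³ eg¹, giving CFSE(oct) = -0.6Δ₀ = -108 kJ/mol.
Tetrahedral e² t₂² gives -0.4Δₜ = -0.4 × (4/9) × 180 = -32 kJ/mol.
Subtracting, OSPE = -108 − (-32) = -76 kJ/mol.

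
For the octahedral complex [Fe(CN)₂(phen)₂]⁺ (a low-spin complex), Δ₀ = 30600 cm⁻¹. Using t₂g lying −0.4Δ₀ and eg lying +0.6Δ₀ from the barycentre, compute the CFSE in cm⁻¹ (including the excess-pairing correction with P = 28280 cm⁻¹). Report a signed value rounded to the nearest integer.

-4640

Ligand charges: 2×(-1) from CN⁻ and 2×(+0) from phen sum to -2; with overall charge +1, Fe is +3.
Fe³⁺: group 8, so d-count = 8 − 3 = 5.
The d⁵ electrons fill as t₂g⁵ eg⁰.
The orbital stabilization is -2.0Δ₀ = -2.0 × 30600 = -61200 cm⁻¹.
Relative to high-spin t₂g³ eg² (0 paired), the low-spin configuration has 2 additional pairs, contributing +2 × 28280 = +56560 cm⁻¹.
Net CFSE = -61200 + 56560 = -4640 cm⁻¹.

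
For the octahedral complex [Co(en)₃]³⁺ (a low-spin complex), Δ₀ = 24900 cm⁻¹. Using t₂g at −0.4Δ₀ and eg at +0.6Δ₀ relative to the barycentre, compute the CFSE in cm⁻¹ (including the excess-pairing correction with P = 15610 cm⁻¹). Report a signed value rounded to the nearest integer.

en is neutral, so the +3 overall charge sits on Co: oxidation state +3.
Co sits in group 9; removing 3 electrons leaves Co³⁺ with 9 − 3 = 6 d electrons.
The d⁶ electrons fill as t₂g⁶ eg⁰.
Orbital CFSE = 6(-0.4) + 0(0.6) = -2.4Δ₀ = -2.4 × 24900 = -59760 cm⁻¹.
Pairing penalty: 3 pairs vs 1 in the high-spin reference → 2 extra × P = 31220 cm⁻¹.
Net CFSE = -59760 + 31220 = -28540 cm⁻¹.

-28540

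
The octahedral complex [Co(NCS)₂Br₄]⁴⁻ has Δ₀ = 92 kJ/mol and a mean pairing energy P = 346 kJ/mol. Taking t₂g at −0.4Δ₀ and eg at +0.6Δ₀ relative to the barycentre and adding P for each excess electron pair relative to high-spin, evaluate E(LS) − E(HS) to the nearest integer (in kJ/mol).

Ligand charges: 2×(-1) from NCS⁻ and 4×(-1) from Br⁻ sum to -6; with overall charge -4, Co is +2.
Co²⁺: group 9, so d-count = 9 − 2 = 7.
High-spin: t₂g⁵ eg², CFSE = -0.8Δ₀ = -74 kJ/mol.
Low-spin: t₂g⁶ eg¹, orbital CFSE = -1.8Δ₀ = -166 kJ/mol; plus 1 excess pair × P = +346 kJ/mol; total 180 kJ/mol.
Thus E(LS) − E(HS) = 254 kJ/mol.

254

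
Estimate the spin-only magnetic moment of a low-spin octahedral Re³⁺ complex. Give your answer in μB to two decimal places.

2.83 μB

Re sits in group 7; removing 3 electrons leaves Re³⁺ with 7 − 3 = 4 d electrons.
Configuration: t₂g⁴ eg⁰ → 2 unpaired electrons.
μ(spin-only) = √[2(2+2)] = √8 ≈ 2.83 μB.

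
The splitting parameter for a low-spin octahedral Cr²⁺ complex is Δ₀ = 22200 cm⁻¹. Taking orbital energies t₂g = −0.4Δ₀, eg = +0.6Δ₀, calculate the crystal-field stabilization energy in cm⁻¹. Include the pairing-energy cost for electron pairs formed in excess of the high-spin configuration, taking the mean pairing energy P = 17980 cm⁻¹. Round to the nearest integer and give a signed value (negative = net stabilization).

-17540

Group 6 minus oxidation state +2 gives a d⁴ configuration for Cr²⁺.
Configuration: t₂g⁴ eg⁰.
The orbital stabilization is -1.6Δ₀ = -1.6 × 22200 = -35520 cm⁻¹.
Relative to high-spin t₂g³ eg¹ (0 paired), the low-spin configuration has 1 additional pair, contributing +1 × 17980 = +17980 cm⁻¹.
Net CFSE = -35520 + 17980 = -17540 cm⁻¹.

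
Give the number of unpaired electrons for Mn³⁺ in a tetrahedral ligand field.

Mn sits in group 7; removing 3 electrons leaves Mn³⁺ with 7 − 3 = 4 d electrons.
With tetrahedral geometry the complex is necessarily high-spin.
Configuration: e^2 t2^2, giving 4 unpaired electrons.

4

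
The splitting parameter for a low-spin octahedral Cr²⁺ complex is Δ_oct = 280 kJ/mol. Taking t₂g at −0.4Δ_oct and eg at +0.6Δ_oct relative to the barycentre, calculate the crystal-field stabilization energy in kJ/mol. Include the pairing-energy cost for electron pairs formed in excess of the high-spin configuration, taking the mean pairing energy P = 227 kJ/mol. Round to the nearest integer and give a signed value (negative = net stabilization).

Cr sits in group 6; removing 2 electrons leaves Cr²⁺ with 6 − 2 = 4 d electrons.
The d⁴ electrons fill as t₂g⁴ eg⁰.
Orbital CFSE = 4(-0.4) + 0(0.6) = -1.6Δ_oct = -1.6 × 280 = -448 kJ/mol.
Pairing penalty: 1 pair vs 0 in the high-spin reference → 1 extra × P = 227 kJ/mol.
Combining: -448 + 227 = -221 kJ/mol.

-221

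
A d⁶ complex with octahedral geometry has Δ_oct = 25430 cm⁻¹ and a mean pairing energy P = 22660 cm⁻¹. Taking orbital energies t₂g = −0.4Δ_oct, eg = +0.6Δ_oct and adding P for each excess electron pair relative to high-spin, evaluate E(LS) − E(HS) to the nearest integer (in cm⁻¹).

High-spin: t₂g⁴ eg², CFSE = -0.4Δ_oct = -10172 cm⁻¹.
Low-spin: t₂g⁶ eg⁰, orbital CFSE = -2.4Δ_oct = -61032 cm⁻¹; plus 2 excess pairs × P = +45320 cm⁻¹; total -15712 cm⁻¹.
E(LS) − E(HS) = -15712 − (-10172) = -5540 cm⁻¹.

-5540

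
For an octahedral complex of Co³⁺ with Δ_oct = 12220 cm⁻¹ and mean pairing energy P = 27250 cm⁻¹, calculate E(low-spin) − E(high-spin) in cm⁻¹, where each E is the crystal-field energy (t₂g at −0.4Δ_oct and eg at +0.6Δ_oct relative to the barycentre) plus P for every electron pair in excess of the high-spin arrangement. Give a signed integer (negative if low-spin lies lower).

Co³⁺: group 9, so d-count = 9 − 3 = 6.
In the high-spin limit (t₂g⁴ eg²) the orbital term is -0.4Δ_oct = -4888 cm⁻¹, with no excess pairing.
For low-spin the configuration is t₂g⁶ eg⁰: orbital energy -2.4 × 12220 = -29328 cm⁻¹, and 2 additional pairs relative to high-spin add 54500 cm⁻¹, giving 25172 cm⁻¹.
The difference is 25172 − (-4888) = 30060 cm⁻¹, so high-spin lies lower.

30060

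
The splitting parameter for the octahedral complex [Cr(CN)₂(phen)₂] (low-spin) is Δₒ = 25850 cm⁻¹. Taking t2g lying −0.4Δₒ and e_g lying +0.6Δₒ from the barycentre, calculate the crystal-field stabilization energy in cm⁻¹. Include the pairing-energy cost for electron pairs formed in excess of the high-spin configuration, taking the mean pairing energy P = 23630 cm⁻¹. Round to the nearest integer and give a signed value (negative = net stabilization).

Ligand charges: 2×(-1) from CN⁻ and 2×(+0) from phen sum to -2; with overall charge +0, Cr is +2.
Cr sits in group 6; removing 2 electrons leaves Cr²⁺ with 6 − 2 = 4 d electrons.
The d⁴ electrons fill as t2g^4 e_g^0.
CFSE(orbital) = 4×(-0.4Δₒ) + 0×(0.6Δₒ) = -1.6Δₒ; with Δₒ = 25850 cm⁻¹ that is -41360 cm⁻¹.
Pairing penalty: 1 pair vs 0 in the high-spin reference → 1 extra × P = 23630 cm⁻¹.
Combining: -41360 + 23630 = -17730 cm⁻¹.

-17730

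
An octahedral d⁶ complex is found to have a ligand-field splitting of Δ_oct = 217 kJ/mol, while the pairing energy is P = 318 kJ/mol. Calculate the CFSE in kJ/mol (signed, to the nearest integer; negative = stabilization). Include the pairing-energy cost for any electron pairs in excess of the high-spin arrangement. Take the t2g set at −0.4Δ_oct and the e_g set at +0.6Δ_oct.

Here Δ_oct < P (217 < 318), so the high-spin state is favoured.
That gives t2g^4 e_g^2.
Orbital CFSE = -0.4Δ_oct = -0.4 × 217 = -87 kJ/mol.
High-spin has no excess pairs, so no pairing correction applies.

-87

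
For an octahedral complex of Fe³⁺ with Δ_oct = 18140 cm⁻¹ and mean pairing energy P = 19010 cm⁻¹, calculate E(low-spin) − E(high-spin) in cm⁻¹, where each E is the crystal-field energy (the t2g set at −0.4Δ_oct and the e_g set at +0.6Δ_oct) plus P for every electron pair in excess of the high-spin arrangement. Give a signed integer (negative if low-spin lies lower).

Group 8 minus oxidation state +3 gives a d⁵ configuration for Fe³⁺.
High-spin d⁵ fills as t2g^3 e_g^2 with CFSE 3(−0.4) + 2(+0.6) = 0.0Δ_oct = 0 cm⁻¹.
Low-spin t2g^5 e_g^0 gives -2.0Δ_oct = -36280 cm⁻¹, but forming 2 extra pairs costs 2P = 38020 cm⁻¹, so E(LS) = -36280 + 38020 = 1740 cm⁻¹.
E(LS) − E(HS) = 1740 − (0) = 1740 cm⁻¹.

1740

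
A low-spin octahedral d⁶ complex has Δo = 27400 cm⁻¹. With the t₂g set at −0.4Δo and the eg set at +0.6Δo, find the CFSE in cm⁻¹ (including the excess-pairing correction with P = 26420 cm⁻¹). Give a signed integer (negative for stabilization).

-12920

Configuration: t₂g⁶ eg⁰.
Orbital CFSE = 6(-0.4) + 0(0.6) = -2.4Δo = -2.4 × 27400 = -65760 cm⁻¹.
High-spin d⁶ would be t₂g⁴ eg² with 1 pair; low-spin has 3, so 2 excess pairs cost +2P = +52840 cm⁻¹.
Overall CFSE = -65760 + 52840 = -12920 cm⁻¹.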